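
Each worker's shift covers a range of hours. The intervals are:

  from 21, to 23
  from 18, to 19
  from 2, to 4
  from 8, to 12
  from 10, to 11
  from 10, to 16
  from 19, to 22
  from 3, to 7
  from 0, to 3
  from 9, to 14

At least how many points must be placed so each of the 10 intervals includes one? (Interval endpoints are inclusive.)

By right end: [0,3]  [2,4]  [3,7]  [10,11]  [8,12]  [9,14]  [10,16]  [18,19]  [19,22]  [21,23]
[0,3] uncovered → point at 3; [10,11] uncovered → point at 11; [18,19] uncovered → point at 19; [21,23] uncovered → point at 23.
Points: 3, 11, 19, 23 (4 total).

4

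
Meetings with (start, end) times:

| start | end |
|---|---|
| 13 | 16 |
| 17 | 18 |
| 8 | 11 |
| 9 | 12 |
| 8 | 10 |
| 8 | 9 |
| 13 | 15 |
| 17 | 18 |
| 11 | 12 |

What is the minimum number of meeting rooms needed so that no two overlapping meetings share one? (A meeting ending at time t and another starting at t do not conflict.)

3

Count concurrent intervals with a sweep; the peak is the room count.
Events (time:±→running): 8:+→1 8:+→2 8:+→3 … peak 3.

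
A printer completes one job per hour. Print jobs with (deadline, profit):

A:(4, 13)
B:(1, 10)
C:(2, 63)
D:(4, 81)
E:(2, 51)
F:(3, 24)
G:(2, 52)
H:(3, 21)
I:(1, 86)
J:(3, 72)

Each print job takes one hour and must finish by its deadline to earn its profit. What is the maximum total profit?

Profit order: I=86 D=81 J=72 C=63 G=52 E=51 F=24 H=21 A=13 B=10
Assign: I→slot 1, D→slot 4, J→slot 3, C→slot 2, G skipped, E skipped, F skipped, H skipped, A skipped, B skipped.
Slots: [1:I] [2:C] [3:J] [4:D]
Profit = 86 + 63 + 72 + 81 = 302

302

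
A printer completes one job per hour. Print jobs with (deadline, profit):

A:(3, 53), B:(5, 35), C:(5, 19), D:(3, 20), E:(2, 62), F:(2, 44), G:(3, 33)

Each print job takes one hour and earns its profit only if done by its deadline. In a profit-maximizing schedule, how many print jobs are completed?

5

By profit: E(d2,62), A(d3,53), F(d2,44), B(d5,35), G(d3,33), D(d3,20), C(d5,19)
E→slot 2; A→slot 3; F→slot 1; B→slot 5; G skipped; D skipped; C→slot 4.
5 of 7 scheduled.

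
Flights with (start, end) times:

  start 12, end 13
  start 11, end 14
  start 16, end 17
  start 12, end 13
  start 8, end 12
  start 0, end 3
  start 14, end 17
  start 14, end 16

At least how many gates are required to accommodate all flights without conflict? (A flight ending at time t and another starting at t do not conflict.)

Events (time:±→running): 0:+→1 3:-→0 8:+→1 11:+→2 12:-→1 12:+→2 12:+→3 … peak 3.

3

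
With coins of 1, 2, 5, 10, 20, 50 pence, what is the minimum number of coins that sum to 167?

6

Greedy: take as many of the largest coin as possible, then repeat with the remainder.
167 = 3×50 + 1×10 + 1×5 + 1×2
Total coins = 3 + 1 + 1 + 1 = 6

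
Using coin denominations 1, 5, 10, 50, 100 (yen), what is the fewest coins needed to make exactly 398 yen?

12

398 − 3×100→98 − 1×50→48 − 4×10→8 − 1×5→3 − 3×1→0
Total coins = 3 + 1 + 4 + 1 + 3 = 12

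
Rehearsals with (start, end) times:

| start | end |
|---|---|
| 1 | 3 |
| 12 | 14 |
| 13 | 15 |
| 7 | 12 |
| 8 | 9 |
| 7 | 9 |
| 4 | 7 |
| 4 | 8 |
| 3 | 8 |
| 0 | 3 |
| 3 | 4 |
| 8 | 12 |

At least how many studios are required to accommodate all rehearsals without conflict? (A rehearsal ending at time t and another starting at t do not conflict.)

Events (time:±→running): 0:+→1 1:+→2 3:-→1 3:-→0 3:+→1 3:+→2 4:-→1 4:+→2 4:+→3 7:-→2 7:+→3 7:+→4 … peak 4.

4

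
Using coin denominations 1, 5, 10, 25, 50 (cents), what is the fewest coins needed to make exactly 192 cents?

8

Use the largest denomination that fits, subtract, and repeat.
192 = 3×50 + 1×25 + 1×10 + 1×5 + 2×1
Total coins = 3 + 1 + 1 + 1 + 2 = 8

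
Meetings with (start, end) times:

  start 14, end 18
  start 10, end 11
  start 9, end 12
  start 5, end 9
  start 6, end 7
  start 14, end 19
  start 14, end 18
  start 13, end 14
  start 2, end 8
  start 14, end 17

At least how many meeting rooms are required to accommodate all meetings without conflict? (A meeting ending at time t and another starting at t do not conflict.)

4

Count concurrent intervals with a sweep; the peak is the room count.
starts: [2, 5, 6, 9, 10, 13, 14, 14, 14, 14]
ends:   [7, 8, 9, 11, 12, 14, 17, 18, 18, 19]
s2→1 s5→2 s6→3 e7→2 e8→1 e9→0 s9→1 s10→2 e11→1 e12→0 s13→1 e14→0 s14→1 s14→2 s14→3 s14→4  — peak 4.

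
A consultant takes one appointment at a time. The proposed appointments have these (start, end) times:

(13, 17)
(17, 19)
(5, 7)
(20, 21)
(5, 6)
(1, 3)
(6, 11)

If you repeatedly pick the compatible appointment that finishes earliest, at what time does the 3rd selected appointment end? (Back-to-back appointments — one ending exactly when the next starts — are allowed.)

11

Order by finish time; keep every interval that doesn't clash with the previous kept one.
By end time: (1,3), (5,6), (5,7), (6,11), (13,17), (17,19), (20,21).
Pick (1,3); next start ≥ 3 → (5,6); next start ≥ 6 → (6,11); next start ≥ 11 → (13,17); next start ≥ 17 → (17,19); next start ≥ 19 → (20,21).
Selected: (1,3) (5,6) (6,11) (13,17) (17,19) (20,21)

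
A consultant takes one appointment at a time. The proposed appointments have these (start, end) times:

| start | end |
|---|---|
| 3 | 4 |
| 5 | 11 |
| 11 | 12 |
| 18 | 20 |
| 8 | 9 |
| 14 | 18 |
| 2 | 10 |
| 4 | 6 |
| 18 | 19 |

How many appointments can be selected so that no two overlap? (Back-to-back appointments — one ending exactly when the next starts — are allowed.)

6

Greedy by earliest finish: after sorting by end time, pick each interval compatible with the last pick.
By end time: (3,4), (4,6), (8,9), (2,10), (5,11), (11,12), (14,18), (18,19), (18,20).
Pick (3,4); next start ≥ 4 → (4,6); next start ≥ 6 → (8,9); next start ≥ 9 → (11,12); next start ≥ 12 → (14,18); next start ≥ 18 → (18,19).
Selected 6 appointments.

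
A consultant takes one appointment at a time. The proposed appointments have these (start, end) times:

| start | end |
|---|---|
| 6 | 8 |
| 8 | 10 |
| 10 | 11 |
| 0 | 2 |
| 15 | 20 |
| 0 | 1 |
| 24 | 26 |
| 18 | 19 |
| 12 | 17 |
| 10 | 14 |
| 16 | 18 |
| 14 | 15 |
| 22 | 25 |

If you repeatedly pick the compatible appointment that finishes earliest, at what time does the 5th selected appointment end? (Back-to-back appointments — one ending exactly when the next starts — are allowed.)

15

By end time: (0,1), (0,2), (6,8), (8,10), (10,11), (10,14), (14,15), (12,17), (16,18), (18,19), (15,20), (22,25), (24,26).
Pick (0,1); next start ≥ 1 → (6,8); next start ≥ 8 → (8,10); next start ≥ 10 → (10,11); next start ≥ 11 → (14,15); next start ≥ 15 → (16,18); next start ≥ 18 → (18,19); next start ≥ 19 → (22,25).
Selected: (0,1) (6,8) (8,10) (10,11) (14,15) (16,18) (18,19) (22,25)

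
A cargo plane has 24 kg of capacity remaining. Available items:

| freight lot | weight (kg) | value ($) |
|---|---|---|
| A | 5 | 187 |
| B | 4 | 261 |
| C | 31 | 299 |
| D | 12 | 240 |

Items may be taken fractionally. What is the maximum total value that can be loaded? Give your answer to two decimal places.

Greedy by value/weight ratio, highest first.
Order: B (261/4=65.25) > A (187/5=37.40) > D (240/12=20.00) > C (299/31=9.65)
Fill: take B (4 @ 261) → take A (5 @ 187) → take D (12 @ 240) → take 3/31 of C → 28.94; 24/24 used.
Total value = 716.94

716.94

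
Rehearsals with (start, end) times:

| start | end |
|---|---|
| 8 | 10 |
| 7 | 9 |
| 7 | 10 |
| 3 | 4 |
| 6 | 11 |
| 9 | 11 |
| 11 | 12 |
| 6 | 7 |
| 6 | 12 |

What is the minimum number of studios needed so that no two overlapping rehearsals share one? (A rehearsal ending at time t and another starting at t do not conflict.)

5

starts: [3, 6, 6, 6, 7, 7, 8, 9, 11]
ends:   [4, 7, 9, 10, 10, 11, 11, 12, 12]
s3→1 e4→0 s6→1 s6→2 s6→3 e7→2 s7→3 s7→4 s8→5  — peak 5.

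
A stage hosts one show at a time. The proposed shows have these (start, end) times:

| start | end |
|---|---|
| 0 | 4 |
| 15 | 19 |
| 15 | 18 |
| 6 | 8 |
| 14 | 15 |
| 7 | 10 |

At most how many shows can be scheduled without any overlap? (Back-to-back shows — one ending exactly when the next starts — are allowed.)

Greedy by earliest finish: after sorting by end time, pick each interval compatible with the last pick.
Sorted by end: (0,4)  (6,8)  (7,10)  (14,15)  (15,18)  (15,19)
take (0,4); take (6,8); take (14,15); take (15,18); skip (15,19).
Selected 4 shows.

4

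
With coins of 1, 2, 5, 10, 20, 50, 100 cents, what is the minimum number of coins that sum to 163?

163 = 1×100 + 1×50 + 1×10 + 1×2 + 1×1
Total coins = 1 + 1 + 1 + 1 + 1 = 5

5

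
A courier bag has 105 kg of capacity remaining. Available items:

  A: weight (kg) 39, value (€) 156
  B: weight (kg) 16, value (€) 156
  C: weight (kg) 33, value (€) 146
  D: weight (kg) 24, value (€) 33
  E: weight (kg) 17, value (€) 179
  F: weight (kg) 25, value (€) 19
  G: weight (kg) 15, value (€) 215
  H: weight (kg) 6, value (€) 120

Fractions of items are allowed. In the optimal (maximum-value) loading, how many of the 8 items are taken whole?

5

Greedy by value/weight ratio, highest first.
Ratios (sorted): H 20.00, G 14.33, E 10.53, B 9.75, C 4.42, A 4.00, D 1.38, F 0.76
take H (6 @ 120); take G (15 @ 215); take E (17 @ 179); take B (16 @ 156); take C (33 @ 146); take 18/39 of A → 72.00. Capacity used 105/105.
5 item(s) taken whole; one partial (take 18/39 of A).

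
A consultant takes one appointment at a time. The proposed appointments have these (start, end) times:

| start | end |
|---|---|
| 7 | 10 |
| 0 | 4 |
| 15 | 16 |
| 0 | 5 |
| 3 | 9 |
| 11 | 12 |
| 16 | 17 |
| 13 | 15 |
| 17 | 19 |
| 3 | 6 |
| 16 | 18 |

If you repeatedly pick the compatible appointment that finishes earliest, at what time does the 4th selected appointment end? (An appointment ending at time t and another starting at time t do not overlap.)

Sorted by end: (0,4)  (0,5)  (3,6)  (3,9)  (7,10)  (11,12)  (13,15)  (15,16)  (16,17)  (16,18)  (17,19)
take (0,4); skip (0,5); skip (3,6); take (7,10); take (11,12); take (13,15); take (15,16); take (16,17); take (17,19).
Selected: (0,4) (7,10) (11,12) (13,15) (15,16) (16,17) (17,19)

15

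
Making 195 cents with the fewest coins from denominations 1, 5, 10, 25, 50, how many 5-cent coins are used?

0

Greedy: take as many of the largest coin as possible, then repeat with the remainder.
195 = 3×50 + 1×25 + 2×10
Count of 5: 0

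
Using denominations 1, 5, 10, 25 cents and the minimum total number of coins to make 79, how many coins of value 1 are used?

4

79 − 3×25→4 − 4×1→0
Count of 1: 4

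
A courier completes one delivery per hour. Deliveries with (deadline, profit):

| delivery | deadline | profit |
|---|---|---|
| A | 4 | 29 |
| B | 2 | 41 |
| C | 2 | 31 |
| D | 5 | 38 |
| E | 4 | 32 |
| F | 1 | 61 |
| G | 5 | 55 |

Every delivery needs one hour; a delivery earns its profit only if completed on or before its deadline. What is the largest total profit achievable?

227

Take jobs in profit order; each goes to the latest open slot no later than its deadline.
Profit order: F=61 G=55 B=41 D=38 E=32 C=31 A=29
Assign: F→slot 1, G→slot 5, B→slot 2, D→slot 4, E→slot 3, C skipped, A skipped.
Slots: [1:F] [2:B] [3:E] [4:D] [5:G]
Profit = 61 + 41 + 32 + 38 + 55 = 227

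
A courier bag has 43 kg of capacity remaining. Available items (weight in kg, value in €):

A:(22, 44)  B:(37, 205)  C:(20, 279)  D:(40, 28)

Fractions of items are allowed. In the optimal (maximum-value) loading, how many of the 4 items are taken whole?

Sort by value per unit weight and fill in that order.
Order: C (279/20=13.95) > B (205/37=5.54) > A (44/22=2.00) > D (28/40=0.70)
Fill: take C (20 @ 279) → take 23/37 of B → 127.43; 43/43 used.
1 item(s) taken whole; one partial (take 23/37 of B).

1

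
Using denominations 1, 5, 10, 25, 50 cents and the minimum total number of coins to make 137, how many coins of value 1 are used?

2

Use the largest denomination that fits, subtract, and repeat.
137 = 2×50 + 1×25 + 1×10 + 2×1
Count of 1: 2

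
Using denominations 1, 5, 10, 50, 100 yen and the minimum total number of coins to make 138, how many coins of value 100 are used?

1

138 − 1×100→38 − 3×10→8 − 1×5→3 − 3×1→0
Count of 100: 1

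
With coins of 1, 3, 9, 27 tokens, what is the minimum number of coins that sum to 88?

88 = 3×27 + 2×3 + 1×1
Total coins = 3 + 2 + 1 = 6

6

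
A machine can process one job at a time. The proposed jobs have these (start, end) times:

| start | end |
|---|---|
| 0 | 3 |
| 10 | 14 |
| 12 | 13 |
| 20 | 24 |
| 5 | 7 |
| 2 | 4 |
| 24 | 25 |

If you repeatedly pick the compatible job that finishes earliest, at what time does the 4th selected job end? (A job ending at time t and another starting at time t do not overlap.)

By end time: (0,3), (2,4), (5,7), (12,13), (10,14), (20,24), (24,25).
Pick (0,3); next start ≥ 3 → (5,7); next start ≥ 7 → (12,13); next start ≥ 13 → (20,24); next start ≥ 24 → (24,25).
Selected: (0,3) (5,7) (12,13) (20,24) (24,25)

24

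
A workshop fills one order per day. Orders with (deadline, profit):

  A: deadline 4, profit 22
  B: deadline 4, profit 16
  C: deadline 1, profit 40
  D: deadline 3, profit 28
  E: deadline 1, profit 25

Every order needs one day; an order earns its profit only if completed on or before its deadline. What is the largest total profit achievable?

106

Take jobs in profit order; each goes to the latest open slot no later than its deadline.
By profit: C(d1,40), D(d3,28), E(d1,25), A(d4,22), B(d4,16)
C→slot 1; D→slot 3; E skipped; A→slot 4; B→slot 2.
Profit = 40 + 16 + 28 + 22 = 106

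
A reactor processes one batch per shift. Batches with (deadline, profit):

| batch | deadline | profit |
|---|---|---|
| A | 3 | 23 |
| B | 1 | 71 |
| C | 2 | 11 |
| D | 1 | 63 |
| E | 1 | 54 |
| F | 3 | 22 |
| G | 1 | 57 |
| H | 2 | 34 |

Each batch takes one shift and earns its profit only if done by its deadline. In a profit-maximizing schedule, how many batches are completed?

By profit: B(d1,71), D(d1,63), G(d1,57), E(d1,54), H(d2,34), A(d3,23), F(d3,22), C(d2,11)
B→slot 1; D skipped; G skipped; E skipped; H→slot 2; A→slot 3; F skipped; C skipped.
3 of 8 scheduled.

3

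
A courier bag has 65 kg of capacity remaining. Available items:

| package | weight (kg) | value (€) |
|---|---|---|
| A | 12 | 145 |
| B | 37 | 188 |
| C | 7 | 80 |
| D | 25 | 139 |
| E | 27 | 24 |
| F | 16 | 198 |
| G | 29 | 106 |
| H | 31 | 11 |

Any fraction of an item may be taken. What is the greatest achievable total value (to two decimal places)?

Sort by value per unit weight and fill in that order.
Ratios (sorted): F 12.38, A 12.08, C 11.43, D 5.56, B 5.08, G 3.66, E 0.89, H 0.35
take F (16 @ 198); take A (12 @ 145); take C (7 @ 80); take D (25 @ 139); take 5/37 of B → 25.41. Capacity used 65/65.
Total value = 587.41

587.41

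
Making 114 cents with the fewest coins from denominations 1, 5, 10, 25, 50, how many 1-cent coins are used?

114 − 2×50→14 − 1×10→4 − 4×1→0
Count of 1: 4

4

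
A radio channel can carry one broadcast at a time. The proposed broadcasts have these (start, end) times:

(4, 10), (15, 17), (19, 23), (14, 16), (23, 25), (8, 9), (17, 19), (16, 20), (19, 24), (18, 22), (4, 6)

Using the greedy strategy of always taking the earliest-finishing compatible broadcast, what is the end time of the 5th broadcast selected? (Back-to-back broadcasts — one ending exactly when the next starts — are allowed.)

23

Greedy by earliest finish: after sorting by end time, pick each interval compatible with the last pick.
Sorted by end: (4,6)  (8,9)  (4,10)  (14,16)  (15,17)  (17,19)  (16,20)  (18,22)  (19,23)  (19,24)  (23,25)
take (4,6); take (8,9); take (14,16); take (17,19); skip (18,22); take (19,23); take (23,25).
Selected: (4,6) (8,9) (14,16) (17,19) (19,23) (23,25)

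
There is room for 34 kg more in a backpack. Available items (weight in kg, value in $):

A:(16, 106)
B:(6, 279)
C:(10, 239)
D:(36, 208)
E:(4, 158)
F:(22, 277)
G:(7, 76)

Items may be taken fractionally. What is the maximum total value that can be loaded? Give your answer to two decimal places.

Greedy by value/weight ratio, highest first.
Ratios (sorted): B 46.50, E 39.50, C 23.90, F 12.59, G 10.86, A 6.62, D 5.78
take B (6 @ 279); take E (4 @ 158); take C (10 @ 239); take 14/22 of F → 176.27. Capacity used 34/34.
Total value = 852.27

852.27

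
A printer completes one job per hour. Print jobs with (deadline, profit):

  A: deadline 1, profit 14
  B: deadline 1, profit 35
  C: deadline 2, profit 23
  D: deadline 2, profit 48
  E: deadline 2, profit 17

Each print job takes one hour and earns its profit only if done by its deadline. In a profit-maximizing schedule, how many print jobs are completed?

2

Sort by profit descending; place each in the latest free slot ≤ its deadline.
Profit order: D=48 B=35 C=23 E=17 A=14
Assign: D→slot 2, B→slot 1, C skipped, E skipped, A skipped.
Slots: [1:B] [2:D]
2 of 5 scheduled.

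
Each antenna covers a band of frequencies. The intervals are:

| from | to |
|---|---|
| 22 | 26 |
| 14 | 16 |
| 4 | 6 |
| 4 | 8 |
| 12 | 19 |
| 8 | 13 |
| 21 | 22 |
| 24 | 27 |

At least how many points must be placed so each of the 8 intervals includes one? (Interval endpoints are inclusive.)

5

Sorted: [4,6] [4,8] [8,13] [14,16] [12,19] [21,22] [22,26] [24,27]
{[4,6],[4,8]} hit by 6; {[8,13]} hit by 13; {[14,16],[12,19]} hit by 16; {[21,22],[22,26]} hit by 22; {[24,27]} hit by 27.
Points: 6, 13, 16, 22, 27 (5 total).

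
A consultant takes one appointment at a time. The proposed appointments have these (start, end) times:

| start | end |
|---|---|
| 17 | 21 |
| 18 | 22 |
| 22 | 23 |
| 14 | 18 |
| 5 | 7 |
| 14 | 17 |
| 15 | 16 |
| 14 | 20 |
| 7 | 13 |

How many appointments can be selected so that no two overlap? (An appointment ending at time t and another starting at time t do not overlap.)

Order by finish time; keep every interval that doesn't clash with the previous kept one.
Sorted by end: (5,7)  (7,13)  (15,16)  (14,17)  (14,18)  (14,20)  (17,21)  (18,22)  (22,23)
take (5,7); take (7,13); take (15,16); skip (14,17); take (17,21); take (22,23).
Selected 5 appointments.

5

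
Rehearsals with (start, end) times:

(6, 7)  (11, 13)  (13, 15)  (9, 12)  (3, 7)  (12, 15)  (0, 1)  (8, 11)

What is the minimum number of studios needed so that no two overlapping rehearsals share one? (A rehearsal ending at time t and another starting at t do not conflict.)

Events (time:±→running): 0:+→1 1:-→0 3:+→1 6:+→2 … peak 2.

2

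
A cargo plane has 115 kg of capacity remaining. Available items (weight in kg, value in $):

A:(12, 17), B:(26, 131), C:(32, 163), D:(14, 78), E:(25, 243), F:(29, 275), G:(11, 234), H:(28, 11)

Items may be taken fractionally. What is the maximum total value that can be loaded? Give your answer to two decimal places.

1013.15

Greedy by value/weight ratio, highest first.
Order: G (234/11=21.27) > E (243/25=9.72) > F (275/29=9.48) > D (78/14=5.57) > C (163/32=5.09) > B (131/26=5.04) > A (17/12=1.42) > H (11/28=0.39)
Fill: take G (11 @ 234) → take E (25 @ 243) → take F (29 @ 275) → take D (14 @ 78) → take C (32 @ 163) → take 4/26 of B → 20.15; 115/115 used.
Total value = 1013.15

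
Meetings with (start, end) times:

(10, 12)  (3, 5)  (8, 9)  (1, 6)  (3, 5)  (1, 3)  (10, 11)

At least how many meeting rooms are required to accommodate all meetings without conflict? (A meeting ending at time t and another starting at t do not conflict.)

3

The answer is the maximum number of intervals overlapping at any instant.
starts: [1, 1, 3, 3, 8, 10, 10]
ends:   [3, 5, 5, 6, 9, 11, 12]
s1→1 s1→2 e3→1 s3→2 s3→3  — peak 3.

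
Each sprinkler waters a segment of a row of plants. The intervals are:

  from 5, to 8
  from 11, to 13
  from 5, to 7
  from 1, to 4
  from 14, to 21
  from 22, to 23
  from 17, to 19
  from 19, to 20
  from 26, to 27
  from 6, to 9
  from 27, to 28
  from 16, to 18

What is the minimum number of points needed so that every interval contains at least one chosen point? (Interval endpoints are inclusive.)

Process intervals by earliest right end; each time one isn't hit yet, stab at its right endpoint.
By right end: [1,4]  [5,7]  [5,8]  [6,9]  [11,13]  [16,18]  [17,19]  [19,20]  [14,21]  [22,23]  [26,27]  [27,28]
[1,4] uncovered → point at 4; [5,7] uncovered → point at 7; [11,13] uncovered → point at 13; [16,18] uncovered → point at 18; [19,20] uncovered → point at 20; [22,23] uncovered → point at 23; [26,27] uncovered → point at 27.
Points: 4, 7, 13, 18, 20, 23, 27 (7 total).

7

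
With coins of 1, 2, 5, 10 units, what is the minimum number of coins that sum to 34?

Use the largest denomination that fits, subtract, and repeat.
34 = 3×10 + 2×2
Total coins = 3 + 2 = 5

5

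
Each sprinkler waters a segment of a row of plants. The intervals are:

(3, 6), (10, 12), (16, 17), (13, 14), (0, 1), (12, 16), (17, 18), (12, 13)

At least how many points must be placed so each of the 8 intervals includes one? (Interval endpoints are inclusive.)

5

Sort by right endpoint; whenever an interval is uncovered, place a point at its right end.
By right end: [0,1]  [3,6]  [10,12]  [12,13]  [13,14]  [12,16]  [16,17]  [17,18]
[0,1] uncovered → point at 1; [3,6] uncovered → point at 6; [10,12] uncovered → point at 12; [13,14] uncovered → point at 14; [16,17] uncovered → point at 17.
Points: 1, 6, 12, 14, 17 (5 total).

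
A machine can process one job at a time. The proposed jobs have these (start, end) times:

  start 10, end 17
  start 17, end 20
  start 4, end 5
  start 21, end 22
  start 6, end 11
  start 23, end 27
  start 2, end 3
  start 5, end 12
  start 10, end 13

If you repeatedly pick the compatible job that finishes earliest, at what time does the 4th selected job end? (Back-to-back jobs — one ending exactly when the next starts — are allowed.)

Order by finish time; keep every interval that doesn't clash with the previous kept one.
Sorted by end: (2,3)  (4,5)  (6,11)  (5,12)  (10,13)  (10,17)  (17,20)  (21,22)  (23,27)
take (2,3); take (4,5); take (6,11); take (17,20); take (21,22); take (23,27).
Selected: (2,3) (4,5) (6,11) (17,20) (21,22) (23,27)

20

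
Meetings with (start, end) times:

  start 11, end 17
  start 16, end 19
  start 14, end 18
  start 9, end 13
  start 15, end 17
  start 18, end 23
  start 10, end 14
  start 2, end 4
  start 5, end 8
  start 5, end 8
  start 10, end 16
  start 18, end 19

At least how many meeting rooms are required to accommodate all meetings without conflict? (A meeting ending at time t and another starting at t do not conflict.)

4

Events (time:±→running): 2:+→1 4:-→0 5:+→1 5:+→2 8:-→1 8:-→0 9:+→1 10:+→2 10:+→3 11:+→4 … peak 4.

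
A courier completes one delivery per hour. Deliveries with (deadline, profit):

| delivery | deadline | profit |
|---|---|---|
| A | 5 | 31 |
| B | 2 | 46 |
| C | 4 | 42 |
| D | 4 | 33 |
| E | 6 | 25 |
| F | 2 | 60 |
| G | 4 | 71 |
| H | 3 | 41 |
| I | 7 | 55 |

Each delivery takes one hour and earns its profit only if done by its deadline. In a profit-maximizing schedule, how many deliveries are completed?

7

Take jobs in profit order; each goes to the latest open slot no later than its deadline.
Profit order: G=71 F=60 I=55 B=46 C=42 H=41 D=33 A=31 E=25
Assign: G→slot 4, F→slot 2, I→slot 7, B→slot 1, C→slot 3, H skipped, D skipped, A→slot 5, E→slot 6.
Slots: [1:B] [2:F] [3:C] [4:G] [5:A] [6:E] [7:I]
7 of 9 scheduled.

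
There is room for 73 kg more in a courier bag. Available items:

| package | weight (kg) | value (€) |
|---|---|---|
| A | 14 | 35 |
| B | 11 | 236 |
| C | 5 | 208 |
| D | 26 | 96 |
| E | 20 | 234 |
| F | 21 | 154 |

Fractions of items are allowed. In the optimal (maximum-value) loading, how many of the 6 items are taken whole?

4

Ratios (sorted): C 41.60, B 21.45, E 11.70, F 7.33, D 3.69, A 2.50
take C (5 @ 208); take B (11 @ 236); take E (20 @ 234); take F (21 @ 154); take 16/26 of D → 59.08. Capacity used 73/73.
4 item(s) taken whole; one partial (take 16/26 of D).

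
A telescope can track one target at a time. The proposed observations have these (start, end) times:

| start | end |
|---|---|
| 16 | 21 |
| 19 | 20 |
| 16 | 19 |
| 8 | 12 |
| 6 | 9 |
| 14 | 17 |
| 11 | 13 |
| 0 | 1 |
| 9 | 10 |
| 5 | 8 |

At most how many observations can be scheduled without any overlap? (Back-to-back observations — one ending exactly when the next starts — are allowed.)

By end time: (0,1), (5,8), (6,9), (9,10), (8,12), (11,13), (14,17), (16,19), (19,20), (16,21).
Pick (0,1); next start ≥ 1 → (5,8); next start ≥ 8 → (9,10); next start ≥ 10 → (11,13); next start ≥ 13 → (14,17); next start ≥ 17 → (19,20).
Selected 6 observations.

6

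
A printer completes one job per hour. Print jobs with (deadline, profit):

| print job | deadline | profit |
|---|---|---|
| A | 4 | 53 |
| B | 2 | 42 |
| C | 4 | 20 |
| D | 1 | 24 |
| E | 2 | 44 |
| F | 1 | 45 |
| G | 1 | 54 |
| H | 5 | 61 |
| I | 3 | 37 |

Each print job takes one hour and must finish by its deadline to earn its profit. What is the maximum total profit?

By profit: H(d5,61), G(d1,54), A(d4,53), F(d1,45), E(d2,44), B(d2,42), I(d3,37), D(d1,24), C(d4,20)
H→slot 5; G→slot 1; A→slot 4; F skipped; E→slot 2; B skipped; I→slot 3; D skipped; C skipped.
Profit = 54 + 44 + 37 + 53 + 61 = 249

249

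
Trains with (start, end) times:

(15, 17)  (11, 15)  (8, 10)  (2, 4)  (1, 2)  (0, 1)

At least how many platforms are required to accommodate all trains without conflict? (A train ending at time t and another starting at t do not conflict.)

1

Count concurrent intervals with a sweep; the peak is the room count.
Events (time:±→running): 0:+→1 … peak 1.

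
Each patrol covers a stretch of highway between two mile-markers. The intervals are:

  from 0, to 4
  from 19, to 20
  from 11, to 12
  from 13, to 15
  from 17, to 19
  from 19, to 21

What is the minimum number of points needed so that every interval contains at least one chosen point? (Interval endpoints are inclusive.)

4

Sort by right endpoint; whenever an interval is uncovered, place a point at its right end.
By right end: [0,4]  [11,12]  [13,15]  [17,19]  [19,20]  [19,21]
[0,4] uncovered → point at 4; [11,12] uncovered → point at 12; [13,15] uncovered → point at 15; [17,19] uncovered → point at 19.
Points: 4, 12, 15, 19 (4 total).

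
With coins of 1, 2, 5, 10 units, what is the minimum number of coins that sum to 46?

Use the largest denomination that fits, subtract, and repeat.
46 − 4×10→6 − 1×5→1 − 1×1→0
Total coins = 4 + 1 + 1 = 6

6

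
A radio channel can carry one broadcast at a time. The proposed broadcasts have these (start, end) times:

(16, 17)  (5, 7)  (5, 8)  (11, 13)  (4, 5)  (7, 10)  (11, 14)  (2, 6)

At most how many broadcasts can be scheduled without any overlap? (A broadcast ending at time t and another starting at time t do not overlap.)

5

Greedy by earliest finish: after sorting by end time, pick each interval compatible with the last pick.
Sorted by end: (4,5)  (2,6)  (5,7)  (5,8)  (7,10)  (11,13)  (11,14)  (16,17)
take (4,5); take (5,7); take (7,10); take (11,13); take (16,17).
Selected 5 broadcasts.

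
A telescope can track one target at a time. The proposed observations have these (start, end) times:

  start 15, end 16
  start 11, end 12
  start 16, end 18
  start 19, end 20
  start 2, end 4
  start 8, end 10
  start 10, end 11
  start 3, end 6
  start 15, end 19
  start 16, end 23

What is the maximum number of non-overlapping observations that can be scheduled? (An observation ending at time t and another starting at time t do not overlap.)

7

By end time: (2,4), (3,6), (8,10), (10,11), (11,12), (15,16), (16,18), (15,19), (19,20), (16,23).
Pick (2,4); next start ≥ 4 → (8,10); next start ≥ 10 → (10,11); next start ≥ 11 → (11,12); next start ≥ 12 → (15,16); next start ≥ 16 → (16,18); next start ≥ 18 → (19,20).
Selected 7 observations.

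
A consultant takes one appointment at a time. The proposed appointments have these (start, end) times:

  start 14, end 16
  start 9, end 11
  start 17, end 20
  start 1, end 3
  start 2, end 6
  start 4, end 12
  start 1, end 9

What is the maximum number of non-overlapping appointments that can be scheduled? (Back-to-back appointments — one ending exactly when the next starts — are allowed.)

4

Greedy by earliest finish: after sorting by end time, pick each interval compatible with the last pick.
Sorted by end: (1,3)  (2,6)  (1,9)  (9,11)  (4,12)  (14,16)  (17,20)
take (1,3); skip (1,9); take (9,11); take (14,16); take (17,20).
Selected 4 appointments.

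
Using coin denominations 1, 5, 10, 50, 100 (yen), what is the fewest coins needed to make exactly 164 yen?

164 − 1×100→64 − 1×50→14 − 1×10→4 − 4×1→0
Total coins = 1 + 1 + 1 + 4 = 7

7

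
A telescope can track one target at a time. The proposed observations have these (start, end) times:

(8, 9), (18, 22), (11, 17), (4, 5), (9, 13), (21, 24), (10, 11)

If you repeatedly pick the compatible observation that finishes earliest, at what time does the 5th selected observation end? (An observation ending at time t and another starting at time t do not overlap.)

Greedy by earliest finish: after sorting by end time, pick each interval compatible with the last pick.
By end time: (4,5), (8,9), (10,11), (9,13), (11,17), (18,22), (21,24).
Pick (4,5); next start ≥ 5 → (8,9); next start ≥ 9 → (10,11); next start ≥ 11 → (11,17); next start ≥ 17 → (18,22).
Selected: (4,5) (8,9) (10,11) (11,17) (18,22)

22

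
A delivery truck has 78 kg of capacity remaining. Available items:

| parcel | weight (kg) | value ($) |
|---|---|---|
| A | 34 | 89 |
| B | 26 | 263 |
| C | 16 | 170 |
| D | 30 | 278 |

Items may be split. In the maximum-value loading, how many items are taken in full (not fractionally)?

Greedy by value/weight ratio, highest first.
Order: C (170/16=10.62) > B (263/26=10.12) > D (278/30=9.27) > A (89/34=2.62)
Fill: take C (16 @ 170) → take B (26 @ 263) → take D (30 @ 278) → take 6/34 of A → 15.71; 78/78 used.
3 item(s) taken whole; one partial (take 6/34 of A).

3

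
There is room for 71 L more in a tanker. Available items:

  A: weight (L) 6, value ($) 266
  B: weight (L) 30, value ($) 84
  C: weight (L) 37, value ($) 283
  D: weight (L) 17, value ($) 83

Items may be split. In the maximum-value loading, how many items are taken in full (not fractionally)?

3

Greedy by value/weight ratio, highest first.
Ratios (sorted): A 44.33, C 7.65, D 4.88, B 2.80
take A (6 @ 266); take C (37 @ 283); take D (17 @ 83); take 11/30 of B → 30.80. Capacity used 71/71.
3 item(s) taken whole; one partial (take 11/30 of B).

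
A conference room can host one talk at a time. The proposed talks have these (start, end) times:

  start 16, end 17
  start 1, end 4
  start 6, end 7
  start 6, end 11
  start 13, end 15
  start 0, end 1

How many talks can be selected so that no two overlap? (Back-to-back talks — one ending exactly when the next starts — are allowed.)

Sort by end time and greedily take each interval whose start is ≥ the last chosen end.
Sorted by end: (0,1)  (1,4)  (6,7)  (6,11)  (13,15)  (16,17)
take (0,1); take (1,4); take (6,7); take (13,15); take (16,17).
Selected 5 talks.

5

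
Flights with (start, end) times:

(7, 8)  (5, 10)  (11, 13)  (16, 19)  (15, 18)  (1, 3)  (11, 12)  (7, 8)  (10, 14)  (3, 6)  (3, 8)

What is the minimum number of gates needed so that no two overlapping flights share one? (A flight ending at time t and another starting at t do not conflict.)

4

The answer is the maximum number of intervals overlapping at any instant.
starts: [1, 3, 3, 5, 7, 7, 10, 11, 11, 15, 16]
ends:   [3, 6, 8, 8, 8, 10, 12, 13, 14, 18, 19]
s1→1 e3→0 s3→1 s3→2 s5→3 e6→2 s7→3 s7→4  — peak 4.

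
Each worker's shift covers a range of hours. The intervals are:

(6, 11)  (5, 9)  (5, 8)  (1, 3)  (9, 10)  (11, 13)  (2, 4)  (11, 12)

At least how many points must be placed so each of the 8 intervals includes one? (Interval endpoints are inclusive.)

Process intervals by earliest right end; each time one isn't hit yet, stab at its right endpoint.
By right end: [1,3]  [2,4]  [5,8]  [5,9]  [9,10]  [6,11]  [11,12]  [11,13]
[1,3] uncovered → point at 3; [5,8] uncovered → point at 8; [9,10] uncovered → point at 10; [11,12] uncovered → point at 12.
Points: 3, 8, 10, 12 (4 total).

4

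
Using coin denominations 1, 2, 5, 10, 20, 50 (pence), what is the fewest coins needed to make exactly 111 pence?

4

Greedy: take as many of the largest coin as possible, then repeat with the remainder.
111 = 2×50 + 1×10 + 1×1
Total coins = 2 + 1 + 1 = 4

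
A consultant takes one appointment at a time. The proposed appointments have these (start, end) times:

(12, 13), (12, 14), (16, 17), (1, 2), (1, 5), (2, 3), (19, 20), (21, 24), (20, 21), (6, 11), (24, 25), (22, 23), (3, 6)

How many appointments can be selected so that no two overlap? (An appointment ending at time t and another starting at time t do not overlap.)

10

Sort by end time and greedily take each interval whose start is ≥ the last chosen end.
By end time: (1,2), (2,3), (1,5), (3,6), (6,11), (12,13), (12,14), (16,17), (19,20), (20,21), (22,23), (21,24), (24,25).
Pick (1,2); next start ≥ 2 → (2,3); next start ≥ 3 → (3,6); next start ≥ 6 → (6,11); next start ≥ 11 → (12,13); next start ≥ 13 → (16,17); next start ≥ 17 → (19,20); next start ≥ 20 → (20,21); next start ≥ 21 → (22,23); next start ≥ 23 → (24,25).
Selected 10 appointments.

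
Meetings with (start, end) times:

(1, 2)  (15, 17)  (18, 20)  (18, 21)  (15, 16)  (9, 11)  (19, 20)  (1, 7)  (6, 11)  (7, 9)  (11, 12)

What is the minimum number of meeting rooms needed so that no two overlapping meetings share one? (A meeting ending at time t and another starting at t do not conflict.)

Events (time:±→running): 1:+→1 1:+→2 2:-→1 6:+→2 7:-→1 7:+→2 9:-→1 9:+→2 11:-→1 11:-→0 11:+→1 12:-→0 15:+→1 15:+→2 16:-→1 17:-→0 18:+→1 18:+→2 19:+→3 … peak 3.

3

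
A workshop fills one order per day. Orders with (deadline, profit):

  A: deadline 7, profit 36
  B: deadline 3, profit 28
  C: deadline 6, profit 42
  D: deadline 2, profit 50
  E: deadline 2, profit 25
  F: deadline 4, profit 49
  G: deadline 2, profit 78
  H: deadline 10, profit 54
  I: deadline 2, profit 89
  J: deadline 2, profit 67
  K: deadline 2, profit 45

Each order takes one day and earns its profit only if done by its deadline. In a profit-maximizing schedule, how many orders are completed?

By profit: I(d2,89), G(d2,78), J(d2,67), H(d10,54), D(d2,50), F(d4,49), K(d2,45), C(d6,42), A(d7,36), B(d3,28), E(d2,25)
I→slot 2; G→slot 1; J skipped; H→slot 10; D skipped; F→slot 4; K skipped; C→slot 6; A→slot 7; B→slot 3; E skipped.
7 of 11 scheduled.

7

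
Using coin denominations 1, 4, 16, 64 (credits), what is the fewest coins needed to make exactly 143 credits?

8

143 − 2×64→15 − 3×4→3 − 3×1→0
Total coins = 2 + 3 + 3 = 8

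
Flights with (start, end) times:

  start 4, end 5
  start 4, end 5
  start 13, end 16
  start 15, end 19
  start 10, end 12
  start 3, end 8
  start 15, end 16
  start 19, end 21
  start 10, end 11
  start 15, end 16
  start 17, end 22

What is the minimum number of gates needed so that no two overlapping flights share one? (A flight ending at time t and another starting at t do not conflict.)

4

The answer is the maximum number of intervals overlapping at any instant.
starts: [3, 4, 4, 10, 10, 13, 15, 15, 15, 17, 19]
ends:   [5, 5, 8, 11, 12, 16, 16, 16, 19, 21, 22]
s3→1 s4→2 s4→3 e5→2 e5→1 e8→0 s10→1 s10→2 e11→1 e12→0 s13→1 s15→2 s15→3 s15→4  — peak 4.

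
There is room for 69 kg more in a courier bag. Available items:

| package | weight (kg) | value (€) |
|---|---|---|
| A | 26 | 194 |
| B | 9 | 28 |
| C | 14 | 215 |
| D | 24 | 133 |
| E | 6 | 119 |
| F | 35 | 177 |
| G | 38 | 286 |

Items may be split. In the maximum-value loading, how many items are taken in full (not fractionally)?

Sort by value per unit weight and fill in that order.
Ratios (sorted): E 19.83, C 15.36, G 7.53, A 7.46, D 5.54, F 5.06, B 3.11
take E (6 @ 119); take C (14 @ 215); take G (38 @ 286); take 11/26 of A → 82.08. Capacity used 69/69.
3 item(s) taken whole; one partial (take 11/26 of A).

3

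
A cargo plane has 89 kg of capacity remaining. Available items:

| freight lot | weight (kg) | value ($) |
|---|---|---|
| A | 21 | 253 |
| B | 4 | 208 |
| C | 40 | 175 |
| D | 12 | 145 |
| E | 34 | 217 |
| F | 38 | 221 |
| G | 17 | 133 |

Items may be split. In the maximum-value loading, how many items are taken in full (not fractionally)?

5

Sort by value per unit weight and fill in that order.
Order: B (208/4=52.00) > D (145/12=12.08) > A (253/21=12.05) > G (133/17=7.82) > E (217/34=6.38) > F (221/38=5.82) > C (175/40=4.38)
Fill: take B (4 @ 208) → take D (12 @ 145) → take A (21 @ 253) → take G (17 @ 133) → take E (34 @ 217) → take 1/38 of F → 5.82; 89/89 used.
5 item(s) taken whole; one partial (take 1/38 of F).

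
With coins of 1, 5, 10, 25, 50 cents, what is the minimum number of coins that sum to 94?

8

Use the largest denomination that fits, subtract, and repeat.
94 − 1×50→44 − 1×25→19 − 1×10→9 − 1×5→4 − 4×1→0
Total coins = 1 + 1 + 1 + 1 + 4 = 8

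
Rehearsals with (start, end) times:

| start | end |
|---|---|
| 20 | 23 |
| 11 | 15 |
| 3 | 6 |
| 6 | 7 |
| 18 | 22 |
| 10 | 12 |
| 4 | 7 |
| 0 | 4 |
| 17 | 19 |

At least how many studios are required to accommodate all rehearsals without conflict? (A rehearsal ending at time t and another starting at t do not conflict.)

2

starts: [0, 3, 4, 6, 10, 11, 17, 18, 20]
ends:   [4, 6, 7, 7, 12, 15, 19, 22, 23]
s0→1 s3→2  — peak 2.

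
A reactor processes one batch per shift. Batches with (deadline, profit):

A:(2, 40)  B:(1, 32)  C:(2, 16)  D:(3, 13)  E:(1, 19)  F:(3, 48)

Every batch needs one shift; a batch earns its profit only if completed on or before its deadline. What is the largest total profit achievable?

120

By profit: F(d3,48), A(d2,40), B(d1,32), E(d1,19), C(d2,16), D(d3,13)
F→slot 3; A→slot 2; B→slot 1; E skipped; C skipped; D skipped.
Profit = 32 + 40 + 48 = 120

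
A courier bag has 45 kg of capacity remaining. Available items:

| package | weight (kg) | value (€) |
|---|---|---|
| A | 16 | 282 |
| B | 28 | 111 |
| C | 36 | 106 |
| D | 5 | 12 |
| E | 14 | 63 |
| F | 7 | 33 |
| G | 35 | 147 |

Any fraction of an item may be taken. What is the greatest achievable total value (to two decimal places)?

Sort by value per unit weight and fill in that order.
Order: A (282/16=17.62) > F (33/7=4.71) > E (63/14=4.50) > G (147/35=4.20) > B (111/28=3.96) > C (106/36=2.94) > D (12/5=2.40)
Fill: take A (16 @ 282) → take F (7 @ 33) → take E (14 @ 63) → take 8/35 of G → 33.60; 45/45 used.
Total value = 411.60

411.60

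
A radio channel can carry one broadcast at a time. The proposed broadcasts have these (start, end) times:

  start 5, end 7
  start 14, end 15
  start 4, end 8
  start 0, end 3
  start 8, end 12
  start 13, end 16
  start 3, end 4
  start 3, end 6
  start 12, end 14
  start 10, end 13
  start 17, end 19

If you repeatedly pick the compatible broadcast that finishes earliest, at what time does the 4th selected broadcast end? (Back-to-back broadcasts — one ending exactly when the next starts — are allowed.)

12

Order by finish time; keep every interval that doesn't clash with the previous kept one.
Sorted by end: (0,3)  (3,4)  (3,6)  (5,7)  (4,8)  (8,12)  (10,13)  (12,14)  (14,15)  (13,16)  (17,19)
take (0,3); take (3,4); skip (3,6); take (5,7); skip (4,8); take (8,12); skip (10,13); take (12,14); take (14,15); take (17,19).
Selected: (0,3) (3,4) (5,7) (8,12) (12,14) (14,15) (17,19)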